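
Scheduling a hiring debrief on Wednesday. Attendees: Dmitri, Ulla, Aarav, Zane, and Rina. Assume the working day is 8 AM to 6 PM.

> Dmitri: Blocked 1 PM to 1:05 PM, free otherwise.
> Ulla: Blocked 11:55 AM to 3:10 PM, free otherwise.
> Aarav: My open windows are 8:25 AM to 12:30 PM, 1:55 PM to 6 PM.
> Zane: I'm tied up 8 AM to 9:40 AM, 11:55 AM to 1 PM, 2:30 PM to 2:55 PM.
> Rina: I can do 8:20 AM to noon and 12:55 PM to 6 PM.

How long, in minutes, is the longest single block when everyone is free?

170

Dmitri free: 08:00-13:00, 13:05-18:00 (invert busy blocks within the working day).
Ulla free: 08:00-11:55, 15:10-18:00 (invert busy blocks within the working day).
Aarav free: 08:25-12:30, 13:55-18:00.
Zane free: 09:40-11:55, 13:00-14:30, 14:55-18:00 (invert busy blocks within the working day).
Rina free: 08:20-12:00, 12:55-18:00.
Dmitri ∩ Ulla: 08:00-11:55, 15:10-18:00.
Dmitri ∩ Ulla ∩ Aarav: 08:25-11:55, 15:10-18:00.
Dmitri ∩ Ulla ∩ Aarav ∩ Zane: 09:40-11:55, 15:10-18:00.
Dmitri ∩ Ulla ∩ Aarav ∩ Zane ∩ Rina: 09:40-11:55, 15:10-18:00.
The longest is 15:10-18:00 at 170 minutes.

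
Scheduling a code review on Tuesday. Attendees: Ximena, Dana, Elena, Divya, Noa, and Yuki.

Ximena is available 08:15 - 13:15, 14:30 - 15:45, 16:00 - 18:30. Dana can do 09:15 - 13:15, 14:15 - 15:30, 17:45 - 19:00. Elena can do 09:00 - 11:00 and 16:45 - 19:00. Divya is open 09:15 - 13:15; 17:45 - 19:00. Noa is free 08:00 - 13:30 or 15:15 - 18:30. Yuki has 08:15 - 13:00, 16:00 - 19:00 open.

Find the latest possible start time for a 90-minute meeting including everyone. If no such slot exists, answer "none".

Ximena ∩ Dana: 09:15-13:15, 14:30-15:30, 17:45-18:30.
Ximena ∩ Dana ∩ Elena: 09:15-11:00, 17:45-18:30.
Ximena ∩ Dana ∩ Elena ∩ Divya: 09:15-11:00, 17:45-18:30.
Ximena ∩ Dana ∩ Elena ∩ Divya ∩ Noa: 09:15-11:00, 17:45-18:30.
Ximena ∩ Dana ∩ Elena ∩ Divya ∩ Noa ∩ Yuki: 09:15-11:00, 17:45-18:30.
The last common window of at least 90 minutes is 09:15-11:00; a 90-minute meeting can start as late as 09:30 and still end by 11:00.

09:30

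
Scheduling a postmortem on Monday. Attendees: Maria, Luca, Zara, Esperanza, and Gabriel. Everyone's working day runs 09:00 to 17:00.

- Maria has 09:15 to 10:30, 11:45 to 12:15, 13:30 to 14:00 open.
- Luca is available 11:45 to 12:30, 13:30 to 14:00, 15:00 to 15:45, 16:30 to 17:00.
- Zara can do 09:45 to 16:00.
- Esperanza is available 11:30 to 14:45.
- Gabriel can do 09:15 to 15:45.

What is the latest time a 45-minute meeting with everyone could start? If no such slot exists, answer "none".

Maria ∩ Luca: 11:45-12:15, 13:30-14:00.
Maria ∩ Luca ∩ Zara: 11:45-12:15, 13:30-14:00.
Maria ∩ Luca ∩ Zara ∩ Esperanza: 11:45-12:15, 13:30-14:00.
Maria ∩ Luca ∩ Zara ∩ Esperanza ∩ Gabriel: 11:45-12:15, 13:30-14:00.
So the common availability across everyone is 11:45-12:15, 13:30-14:00.
No common window is at least 45 minutes long.

none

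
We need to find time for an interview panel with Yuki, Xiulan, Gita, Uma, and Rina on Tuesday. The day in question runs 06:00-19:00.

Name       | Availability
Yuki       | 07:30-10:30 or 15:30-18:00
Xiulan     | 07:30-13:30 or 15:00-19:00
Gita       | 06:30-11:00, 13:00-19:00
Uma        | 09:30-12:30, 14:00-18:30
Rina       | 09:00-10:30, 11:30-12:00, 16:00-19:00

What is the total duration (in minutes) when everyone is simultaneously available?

Yuki ∩ Xiulan: 07:30-10:30, 15:30-18:00.
Yuki ∩ Xiulan ∩ Gita: 07:30-10:30, 15:30-18:00.
Yuki ∩ Xiulan ∩ Gita ∩ Uma: 09:30-10:30, 15:30-18:00.
Yuki ∩ Xiulan ∩ Gita ∩ Uma ∩ Rina: 09:30-10:30, 16:00-18:00.
Those are the intersection windows.
Summing the common windows: 60 + 120 = 180 minutes.

180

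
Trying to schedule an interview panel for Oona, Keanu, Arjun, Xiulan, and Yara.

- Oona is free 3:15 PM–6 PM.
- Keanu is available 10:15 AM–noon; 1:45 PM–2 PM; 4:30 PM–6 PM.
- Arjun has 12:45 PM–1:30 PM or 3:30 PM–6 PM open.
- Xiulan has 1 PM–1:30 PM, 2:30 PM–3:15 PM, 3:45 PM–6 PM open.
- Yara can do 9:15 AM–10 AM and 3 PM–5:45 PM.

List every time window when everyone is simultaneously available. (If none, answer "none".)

Oona ∩ Keanu: 16:30-18:00.
Oona ∩ Keanu ∩ Arjun: 16:30-18:00.
Oona ∩ Keanu ∩ Arjun ∩ Xiulan: 16:30-18:00.
Oona ∩ Keanu ∩ Arjun ∩ Xiulan ∩ Yara: 16:30-17:45.
Those are the intersection windows.

16:30-17:45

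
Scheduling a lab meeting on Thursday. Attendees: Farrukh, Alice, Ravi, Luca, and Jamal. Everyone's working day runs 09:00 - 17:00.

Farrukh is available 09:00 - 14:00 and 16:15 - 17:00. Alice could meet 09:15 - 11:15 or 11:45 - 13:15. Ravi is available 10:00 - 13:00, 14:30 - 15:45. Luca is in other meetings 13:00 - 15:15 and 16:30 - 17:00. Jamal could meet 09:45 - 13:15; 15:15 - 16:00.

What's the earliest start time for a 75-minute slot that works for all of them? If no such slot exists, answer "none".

10:00

Farrukh free: 09:00-14:00, 16:15-17:00.
Alice free: 09:15-11:15, 11:45-13:15.
Ravi free: 10:00-13:00, 14:30-15:45.
Luca free: 09:00-13:00, 15:15-16:30 (invert busy blocks within the working day).
Jamal free: 09:45-13:15, 15:15-16:00.
Farrukh ∩ Alice: 09:15-11:15, 11:45-13:15.
Farrukh ∩ Alice ∩ Ravi: 10:00-11:15, 11:45-13:00.
Farrukh ∩ Alice ∩ Ravi ∩ Luca: 10:00-11:15, 11:45-13:00.
Farrukh ∩ Alice ∩ Ravi ∩ Luca ∩ Jamal: 10:00-11:15, 11:45-13:00.
So the common availability across everyone is 10:00-11:15, 11:45-13:00.
The first common window of at least 75 minutes is 10:00-11:15, so the earliest start is 10:00.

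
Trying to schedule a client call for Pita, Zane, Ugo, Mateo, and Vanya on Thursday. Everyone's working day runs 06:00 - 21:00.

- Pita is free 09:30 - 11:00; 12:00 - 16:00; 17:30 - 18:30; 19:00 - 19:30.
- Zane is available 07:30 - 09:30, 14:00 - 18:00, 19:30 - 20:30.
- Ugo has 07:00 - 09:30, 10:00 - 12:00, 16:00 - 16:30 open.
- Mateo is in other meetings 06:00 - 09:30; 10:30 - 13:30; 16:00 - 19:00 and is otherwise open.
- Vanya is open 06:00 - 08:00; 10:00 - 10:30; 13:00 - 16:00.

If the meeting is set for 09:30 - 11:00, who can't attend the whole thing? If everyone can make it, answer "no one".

Pita free: 09:30-11:00, 12:00-16:00, 17:30-18:30, 19:00-19:30.
Zane free: 07:30-09:30, 14:00-18:00, 19:30-20:30.
Ugo free: 07:00-09:30, 10:00-12:00, 16:00-16:30.
Mateo free: 09:30-10:30, 13:30-16:00, 19:00-21:00 (invert busy blocks within the working day).
Vanya free: 06:00-08:00, 10:00-10:30, 13:00-16:00.
Pita: free for 09:30-11:00. Zane: not fully free for 09:30-11:00. Ugo: not fully free for 09:30-11:00. Mateo: not fully free for 09:30-11:00. Vanya: not fully free for 09:30-11:00.

Mateo, Ugo, Vanya, Zane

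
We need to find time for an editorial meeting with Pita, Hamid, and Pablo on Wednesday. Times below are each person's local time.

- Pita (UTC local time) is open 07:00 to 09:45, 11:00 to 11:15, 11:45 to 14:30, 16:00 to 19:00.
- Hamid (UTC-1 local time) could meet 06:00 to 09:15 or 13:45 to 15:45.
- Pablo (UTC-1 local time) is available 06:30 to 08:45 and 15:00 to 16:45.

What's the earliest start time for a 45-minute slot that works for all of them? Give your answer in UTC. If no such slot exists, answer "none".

07:30

Pita in UTC: 07:00-09:45, 11:00-11:15, 11:45-14:30, 16:00-19:00.
Hamid in UTC: 07:00-10:15, 14:45-16:45 (add 1h to convert from UTC-1).
Pablo in UTC: 07:30-09:45, 16:00-17:45 (add 1h to convert from UTC-1).
Pita ∩ Hamid: 07:00-09:45, 16:00-16:45.
Pita ∩ Hamid ∩ Pablo: 07:30-09:45, 16:00-16:45.
So the common availability across everyone is 07:30-09:45, 16:00-16:45.
The first common window of at least 45 minutes is 07:30-09:45, so the earliest start is 07:30.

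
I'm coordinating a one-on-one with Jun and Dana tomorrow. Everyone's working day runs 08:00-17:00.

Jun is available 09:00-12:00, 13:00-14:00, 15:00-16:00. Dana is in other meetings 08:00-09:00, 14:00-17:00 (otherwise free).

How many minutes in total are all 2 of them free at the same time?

240

Jun free: 09:00-12:00, 13:00-14:00, 15:00-16:00.
Dana free: 09:00-14:00 (invert busy blocks within the working day).
Jun ∩ Dana: 09:00-12:00, 13:00-14:00.
So the common availability across everyone is 09:00-12:00, 13:00-14:00.
Summing the common windows: 180 + 60 = 240 minutes.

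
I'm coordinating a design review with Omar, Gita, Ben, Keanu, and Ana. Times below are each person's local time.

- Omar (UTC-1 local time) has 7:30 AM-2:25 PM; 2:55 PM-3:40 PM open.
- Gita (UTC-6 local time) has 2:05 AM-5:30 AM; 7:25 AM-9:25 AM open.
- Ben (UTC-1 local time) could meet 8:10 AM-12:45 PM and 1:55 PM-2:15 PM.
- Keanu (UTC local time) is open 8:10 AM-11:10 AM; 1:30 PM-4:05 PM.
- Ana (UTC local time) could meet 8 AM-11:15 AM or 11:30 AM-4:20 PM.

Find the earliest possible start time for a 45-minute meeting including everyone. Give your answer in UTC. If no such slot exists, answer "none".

09:10

Omar in UTC: 08:30-15:25, 15:55-16:40 (add 1h to convert from UTC-1).
Gita in UTC: 08:05-11:30, 13:25-15:25 (add 6h to convert from UTC-6).
Ben in UTC: 09:10-13:45, 14:55-15:15 (add 1h to convert from UTC-1).
Keanu in UTC: 08:10-11:10, 13:30-16:05.
Ana in UTC: 08:00-11:15, 11:30-16:20.
Omar ∩ Gita: 08:30-11:30, 13:25-15:25.
Omar ∩ Gita ∩ Ben: 09:10-11:30, 13:25-13:45, 14:55-15:15.
Omar ∩ Gita ∩ Ben ∩ Keanu: 09:10-11:10, 13:30-13:45, 14:55-15:15.
Omar ∩ Gita ∩ Ben ∩ Keanu ∩ Ana: 09:10-11:10, 13:30-13:45, 14:55-15:15.
The first common window of at least 45 minutes is 09:10-11:10, so the earliest start is 09:10.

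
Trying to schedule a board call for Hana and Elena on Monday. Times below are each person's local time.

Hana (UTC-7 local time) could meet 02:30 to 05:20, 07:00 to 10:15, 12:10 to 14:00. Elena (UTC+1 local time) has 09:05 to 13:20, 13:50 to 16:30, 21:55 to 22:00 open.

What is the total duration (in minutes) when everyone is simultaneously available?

265

Hana in UTC: 09:30-12:20, 14:00-17:15, 19:10-21:00 (add 7h to convert from UTC-7).
Elena in UTC: 08:05-12:20, 12:50-15:30, 20:55-21:00 (subtract 1h to convert from UTC+1).
Hana ∩ Elena: 09:30-12:20, 14:00-15:30, 20:55-21:00.
Summing the common windows: 170 + 90 + 5 = 265 minutes.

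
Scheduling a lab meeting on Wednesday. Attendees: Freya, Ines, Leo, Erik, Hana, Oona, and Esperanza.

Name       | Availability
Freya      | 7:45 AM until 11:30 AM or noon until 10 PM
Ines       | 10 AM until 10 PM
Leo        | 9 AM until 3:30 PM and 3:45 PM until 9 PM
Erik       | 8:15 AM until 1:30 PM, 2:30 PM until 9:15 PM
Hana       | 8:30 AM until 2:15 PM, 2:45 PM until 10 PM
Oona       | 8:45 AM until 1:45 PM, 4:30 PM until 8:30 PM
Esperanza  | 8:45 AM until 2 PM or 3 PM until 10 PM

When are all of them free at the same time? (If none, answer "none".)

10:00-11:30, 12:00-13:30, 16:30-20:30

Freya ∩ Ines: 10:00-11:30, 12:00-22:00.
Freya ∩ Ines ∩ Leo: 10:00-11:30, 12:00-15:30, 15:45-21:00.
Freya ∩ Ines ∩ Leo ∩ Erik: 10:00-11:30, 12:00-13:30, 14:30-15:30, 15:45-21:00.
Freya ∩ Ines ∩ Leo ∩ Erik ∩ Hana: 10:00-11:30, 12:00-13:30, 14:45-15:30, 15:45-21:00.
Freya ∩ Ines ∩ Leo ∩ Erik ∩ Hana ∩ Oona: 10:00-11:30, 12:00-13:30, 16:30-20:30.
Freya ∩ Ines ∩ Leo ∩ Erik ∩ Hana ∩ Oona ∩ Esperanza: 10:00-11:30, 12:00-13:30, 16:30-20:30.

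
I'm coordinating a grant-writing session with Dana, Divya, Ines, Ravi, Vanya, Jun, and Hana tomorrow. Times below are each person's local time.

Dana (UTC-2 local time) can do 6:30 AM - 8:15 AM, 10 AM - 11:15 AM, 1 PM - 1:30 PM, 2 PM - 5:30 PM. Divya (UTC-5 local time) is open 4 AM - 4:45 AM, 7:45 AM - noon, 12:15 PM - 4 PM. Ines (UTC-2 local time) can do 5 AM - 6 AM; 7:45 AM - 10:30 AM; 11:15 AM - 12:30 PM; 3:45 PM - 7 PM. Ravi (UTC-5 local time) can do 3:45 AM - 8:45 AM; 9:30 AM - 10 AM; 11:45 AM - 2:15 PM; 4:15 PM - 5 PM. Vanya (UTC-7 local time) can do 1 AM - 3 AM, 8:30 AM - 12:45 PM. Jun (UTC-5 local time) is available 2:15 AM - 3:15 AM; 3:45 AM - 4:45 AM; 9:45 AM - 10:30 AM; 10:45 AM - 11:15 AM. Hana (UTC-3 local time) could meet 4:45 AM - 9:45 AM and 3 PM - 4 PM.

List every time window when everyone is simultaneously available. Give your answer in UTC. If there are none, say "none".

Dana in UTC: 08:30-10:15, 12:00-13:15, 15:00-15:30, 16:00-19:30 (add 2h to convert from UTC-2).
Divya in UTC: 09:00-09:45, 12:45-17:00, 17:15-21:00 (add 5h to convert from UTC-5).
Ines in UTC: 07:00-08:00, 09:45-12:30, 13:15-14:30, 17:45-21:00 (add 2h to convert from UTC-2).
Ravi in UTC: 08:45-13:45, 14:30-15:00, 16:45-19:15, 21:15-22:00 (add 5h to convert from UTC-5).
Vanya in UTC: 08:00-10:00, 15:30-19:45 (add 7h to convert from UTC-7).
Jun in UTC: 07:15-08:15, 08:45-09:45, 14:45-15:30, 15:45-16:15 (add 5h to convert from UTC-5).
Hana in UTC: 07:45-12:45, 18:00-19:00 (add 3h to convert from UTC-3).
Dana ∩ Divya: 09:00-09:45, 12:45-13:15, 15:00-15:30, 16:00-17:00, 17:15-19:30.
Dana ∩ Divya ∩ Ines: 17:45-19:30.
Dana ∩ Divya ∩ Ines ∩ Ravi: 17:45-19:15.
Dana ∩ Divya ∩ Ines ∩ Ravi ∩ Vanya: 17:45-19:15.
Dana ∩ Divya ∩ Ines ∩ Ravi ∩ Vanya ∩ Jun: ∅.
Dana ∩ Divya ∩ Ines ∩ Ravi ∩ Vanya ∩ Jun ∩ Hana: ∅.
There is no time when everyone is free.

none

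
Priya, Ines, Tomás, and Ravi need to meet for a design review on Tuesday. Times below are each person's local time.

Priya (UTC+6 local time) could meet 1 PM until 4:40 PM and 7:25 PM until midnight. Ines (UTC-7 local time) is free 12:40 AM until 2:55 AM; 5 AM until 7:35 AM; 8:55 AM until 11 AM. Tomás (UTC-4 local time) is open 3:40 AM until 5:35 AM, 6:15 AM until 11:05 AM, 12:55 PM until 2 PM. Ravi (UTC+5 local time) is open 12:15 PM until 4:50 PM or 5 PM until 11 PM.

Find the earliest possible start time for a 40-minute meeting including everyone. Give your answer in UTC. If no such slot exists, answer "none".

07:40

Priya in UTC: 07:00-10:40, 13:25-18:00 (subtract 6h to convert from UTC+6).
Ines in UTC: 07:40-09:55, 12:00-14:35, 15:55-18:00 (add 7h to convert from UTC-7).
Tomás in UTC: 07:40-09:35, 10:15-15:05, 16:55-18:00 (add 4h to convert from UTC-4).
Ravi in UTC: 07:15-11:50, 12:00-18:00 (subtract 5h to convert from UTC+5).
Priya ∩ Ines: 07:40-09:55, 13:25-14:35, 15:55-18:00.
Priya ∩ Ines ∩ Tomás: 07:40-09:35, 13:25-14:35, 16:55-18:00.
Priya ∩ Ines ∩ Tomás ∩ Ravi: 07:40-09:35, 13:25-14:35, 16:55-18:00.
The first common window of at least 40 minutes is 07:40-09:35, so the earliest start is 07:40.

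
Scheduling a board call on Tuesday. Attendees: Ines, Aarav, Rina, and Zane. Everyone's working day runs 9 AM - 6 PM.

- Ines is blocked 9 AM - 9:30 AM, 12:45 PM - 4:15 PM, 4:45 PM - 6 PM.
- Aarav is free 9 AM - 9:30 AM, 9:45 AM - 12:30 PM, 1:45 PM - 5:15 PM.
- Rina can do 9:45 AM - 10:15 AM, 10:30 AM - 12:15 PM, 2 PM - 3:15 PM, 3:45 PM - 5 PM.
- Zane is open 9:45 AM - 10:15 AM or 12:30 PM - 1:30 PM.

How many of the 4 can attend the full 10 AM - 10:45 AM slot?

Ines free: 09:30-12:45, 16:15-16:45 (invert busy blocks within the working day).
Aarav free: 09:00-09:30, 09:45-12:30, 13:45-17:15.
Rina free: 09:45-10:15, 10:30-12:15, 14:00-15:15, 15:45-17:00.
Zane free: 09:45-10:15, 12:30-13:30.
Ines and Aarav can make the full 10:00-10:45 slot — that's 2.

2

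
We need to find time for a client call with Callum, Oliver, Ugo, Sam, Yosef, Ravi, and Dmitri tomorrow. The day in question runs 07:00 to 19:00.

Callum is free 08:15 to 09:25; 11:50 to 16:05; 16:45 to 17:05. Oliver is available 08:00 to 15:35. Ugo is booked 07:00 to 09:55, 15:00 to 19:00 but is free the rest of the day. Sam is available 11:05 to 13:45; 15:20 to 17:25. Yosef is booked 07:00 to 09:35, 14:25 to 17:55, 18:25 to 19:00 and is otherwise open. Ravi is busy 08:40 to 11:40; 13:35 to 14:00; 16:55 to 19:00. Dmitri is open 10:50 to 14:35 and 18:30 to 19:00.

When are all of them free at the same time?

11:50-13:35

Callum free: 08:15-09:25, 11:50-16:05, 16:45-17:05.
Oliver free: 08:00-15:35.
Ugo free: 09:55-15:00 (invert busy blocks within the working day).
Sam free: 11:05-13:45, 15:20-17:25.
Yosef free: 09:35-14:25, 17:55-18:25 (invert busy blocks within the working day).
Ravi free: 07:00-08:40, 11:40-13:35, 14:00-16:55 (invert busy blocks within the working day).
Dmitri free: 10:50-14:35, 18:30-19:00.
Callum ∩ Oliver: 08:15-09:25, 11:50-15:35.
Callum ∩ Oliver ∩ Ugo: 11:50-15:00.
Callum ∩ Oliver ∩ Ugo ∩ Sam: 11:50-13:45.
Callum ∩ Oliver ∩ Ugo ∩ Sam ∩ Yosef: 11:50-13:45.
Callum ∩ Oliver ∩ Ugo ∩ Sam ∩ Yosef ∩ Ravi: 11:50-13:35.
Callum ∩ Oliver ∩ Ugo ∩ Sam ∩ Yosef ∩ Ravi ∩ Dmitri: 11:50-13:35.
So the common availability across everyone is 11:50-13:35.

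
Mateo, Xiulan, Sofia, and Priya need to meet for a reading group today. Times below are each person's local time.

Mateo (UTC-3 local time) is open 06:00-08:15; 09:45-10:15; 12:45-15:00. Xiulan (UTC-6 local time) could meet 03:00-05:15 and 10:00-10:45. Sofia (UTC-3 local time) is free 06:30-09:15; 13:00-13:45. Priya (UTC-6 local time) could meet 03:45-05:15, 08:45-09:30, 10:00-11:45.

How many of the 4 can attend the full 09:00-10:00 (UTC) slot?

2

Mateo in UTC: 09:00-11:15, 12:45-13:15, 15:45-18:00 (add 3h to convert from UTC-3).
Xiulan in UTC: 09:00-11:15, 16:00-16:45 (add 6h to convert from UTC-6).
Sofia in UTC: 09:30-12:15, 16:00-16:45 (add 3h to convert from UTC-3).
Priya in UTC: 09:45-11:15, 14:45-15:30, 16:00-17:45 (add 6h to convert from UTC-6).
Mateo and Xiulan can make the full 09:00-10:00 slot — that's 2.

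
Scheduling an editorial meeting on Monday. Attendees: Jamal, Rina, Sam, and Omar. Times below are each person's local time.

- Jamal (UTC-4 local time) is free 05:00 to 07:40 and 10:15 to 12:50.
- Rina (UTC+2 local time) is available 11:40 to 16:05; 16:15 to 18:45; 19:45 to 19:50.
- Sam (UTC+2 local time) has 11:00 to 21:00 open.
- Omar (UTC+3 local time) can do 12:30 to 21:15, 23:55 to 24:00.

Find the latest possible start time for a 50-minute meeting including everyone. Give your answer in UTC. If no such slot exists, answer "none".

15:55

Jamal in UTC: 09:00-11:40, 14:15-16:50 (add 4h to convert from UTC-4).
Rina in UTC: 09:40-14:05, 14:15-16:45, 17:45-17:50 (subtract 2h to convert from UTC+2).
Sam in UTC: 09:00-19:00 (subtract 2h to convert from UTC+2).
Omar in UTC: 09:30-18:15, 20:55-21:00 (subtract 3h to convert from UTC+3).
Jamal ∩ Rina: 09:40-11:40, 14:15-16:45.
Jamal ∩ Rina ∩ Sam: 09:40-11:40, 14:15-16:45.
Jamal ∩ Rina ∩ Sam ∩ Omar: 09:40-11:40, 14:15-16:45.
Those are the intersection windows.
The last common window of at least 50 minutes is 14:15-16:45; a 50-minute meeting can start as late as 15:55 and still end by 16:45.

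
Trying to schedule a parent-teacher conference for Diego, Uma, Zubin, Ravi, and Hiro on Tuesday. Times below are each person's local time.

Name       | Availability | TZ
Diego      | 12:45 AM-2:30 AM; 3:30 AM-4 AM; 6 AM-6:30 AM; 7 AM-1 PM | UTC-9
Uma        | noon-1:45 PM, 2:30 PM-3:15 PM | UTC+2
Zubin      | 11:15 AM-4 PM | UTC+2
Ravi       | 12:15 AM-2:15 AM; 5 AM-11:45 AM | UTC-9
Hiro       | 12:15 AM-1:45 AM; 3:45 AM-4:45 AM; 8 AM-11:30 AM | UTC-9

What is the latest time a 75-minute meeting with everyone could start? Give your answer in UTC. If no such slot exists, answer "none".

none

Diego in UTC: 09:45-11:30, 12:30-13:00, 15:00-15:30, 16:00-22:00 (add 9h to convert from UTC-9).
Uma in UTC: 10:00-11:45, 12:30-13:15 (subtract 2h to convert from UTC+2).
Zubin in UTC: 09:15-14:00 (subtract 2h to convert from UTC+2).
Ravi in UTC: 09:15-11:15, 14:00-20:45 (add 9h to convert from UTC-9).
Hiro in UTC: 09:15-10:45, 12:45-13:45, 17:00-20:30 (add 9h to convert from UTC-9).
Diego ∩ Uma: 10:00-11:30, 12:30-13:00.
Diego ∩ Uma ∩ Zubin: 10:00-11:30, 12:30-13:00.
Diego ∩ Uma ∩ Zubin ∩ Ravi: 10:00-11:15.
Diego ∩ Uma ∩ Zubin ∩ Ravi ∩ Hiro: 10:00-10:45.
Those are the intersection windows.
No common window is at least 75 minutes long.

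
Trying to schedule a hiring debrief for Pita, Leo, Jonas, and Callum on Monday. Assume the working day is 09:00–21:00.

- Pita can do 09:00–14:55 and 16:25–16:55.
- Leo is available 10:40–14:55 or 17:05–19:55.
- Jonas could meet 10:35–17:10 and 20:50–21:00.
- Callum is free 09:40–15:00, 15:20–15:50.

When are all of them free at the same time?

Pita ∩ Leo: 10:40-14:55.
Pita ∩ Leo ∩ Jonas: 10:40-14:55.
Pita ∩ Leo ∩ Jonas ∩ Callum: 10:40-14:55.
Those are the intersection windows.

10:40-14:55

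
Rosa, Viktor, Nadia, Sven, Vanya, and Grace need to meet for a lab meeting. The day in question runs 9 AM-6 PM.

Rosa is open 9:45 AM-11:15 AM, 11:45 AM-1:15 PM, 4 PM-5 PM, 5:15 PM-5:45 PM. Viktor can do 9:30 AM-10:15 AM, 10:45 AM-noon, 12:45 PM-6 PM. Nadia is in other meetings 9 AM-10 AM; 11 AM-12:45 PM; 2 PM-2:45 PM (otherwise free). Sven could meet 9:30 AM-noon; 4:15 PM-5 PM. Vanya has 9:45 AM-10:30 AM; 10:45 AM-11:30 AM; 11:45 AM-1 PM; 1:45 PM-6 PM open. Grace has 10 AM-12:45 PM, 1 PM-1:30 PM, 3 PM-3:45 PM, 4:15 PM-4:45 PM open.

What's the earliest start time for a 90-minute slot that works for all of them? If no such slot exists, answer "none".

none

Rosa free: 09:45-11:15, 11:45-13:15, 16:00-17:00, 17:15-17:45.
Viktor free: 09:30-10:15, 10:45-12:00, 12:45-18:00.
Nadia free: 10:00-11:00, 12:45-14:00, 14:45-18:00 (invert busy blocks within the working day).
Sven free: 09:30-12:00, 16:15-17:00.
Vanya free: 09:45-10:30, 10:45-11:30, 11:45-13:00, 13:45-18:00.
Grace free: 10:00-12:45, 13:00-13:30, 15:00-15:45, 16:15-16:45.
Rosa ∩ Viktor: 09:45-10:15, 10:45-11:15, 11:45-12:00, 12:45-13:15, 16:00-17:00, 17:15-17:45.
Rosa ∩ Viktor ∩ Nadia: 10:00-10:15, 10:45-11:00, 12:45-13:15, 16:00-17:00, 17:15-17:45.
Rosa ∩ Viktor ∩ Nadia ∩ Sven: 10:00-10:15, 10:45-11:00, 16:15-17:00.
Rosa ∩ Viktor ∩ Nadia ∩ Sven ∩ Vanya: 10:00-10:15, 10:45-11:00, 16:15-17:00.
Rosa ∩ Viktor ∩ Nadia ∩ Sven ∩ Vanya ∩ Grace: 10:00-10:15, 10:45-11:00, 16:15-16:45.
No common window is at least 90 minutes long.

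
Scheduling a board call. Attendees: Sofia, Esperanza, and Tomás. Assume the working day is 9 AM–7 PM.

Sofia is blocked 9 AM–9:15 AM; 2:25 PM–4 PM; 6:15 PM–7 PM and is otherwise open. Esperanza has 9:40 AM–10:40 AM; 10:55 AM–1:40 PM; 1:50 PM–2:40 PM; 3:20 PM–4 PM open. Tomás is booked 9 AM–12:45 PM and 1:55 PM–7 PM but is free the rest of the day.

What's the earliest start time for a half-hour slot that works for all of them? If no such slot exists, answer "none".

Sofia free: 09:15-14:25, 16:00-18:15 (invert busy blocks within the working day).
Esperanza free: 09:40-10:40, 10:55-13:40, 13:50-14:40, 15:20-16:00.
Tomás free: 12:45-13:55 (invert busy blocks within the working day).
Sofia ∩ Esperanza: 09:40-10:40, 10:55-13:40, 13:50-14:25.
Sofia ∩ Esperanza ∩ Tomás: 12:45-13:40, 13:50-13:55.
The first common window of at least 30 minutes is 12:45-13:40, so the earliest start is 12:45.

12:45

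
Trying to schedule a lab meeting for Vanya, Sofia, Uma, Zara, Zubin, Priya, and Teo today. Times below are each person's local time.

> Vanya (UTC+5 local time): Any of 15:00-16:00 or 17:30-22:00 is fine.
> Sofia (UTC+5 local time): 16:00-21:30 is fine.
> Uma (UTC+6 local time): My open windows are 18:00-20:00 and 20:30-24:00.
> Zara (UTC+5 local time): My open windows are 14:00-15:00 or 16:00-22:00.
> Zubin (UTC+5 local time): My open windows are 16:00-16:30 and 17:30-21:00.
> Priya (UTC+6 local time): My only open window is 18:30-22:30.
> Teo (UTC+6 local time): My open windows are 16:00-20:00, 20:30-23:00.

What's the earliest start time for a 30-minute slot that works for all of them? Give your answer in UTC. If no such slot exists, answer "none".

Vanya in UTC: 10:00-11:00, 12:30-17:00 (subtract 5h to convert from UTC+5).
Sofia in UTC: 11:00-16:30 (subtract 5h to convert from UTC+5).
Uma in UTC: 12:00-14:00, 14:30-18:00 (subtract 6h to convert from UTC+6).
Zara in UTC: 09:00-10:00, 11:00-17:00 (subtract 5h to convert from UTC+5).
Zubin in UTC: 11:00-11:30, 12:30-16:00 (subtract 5h to convert from UTC+5).
Priya in UTC: 12:30-16:30 (subtract 6h to convert from UTC+6).
Teo in UTC: 10:00-14:00, 14:30-17:00 (subtract 6h to convert from UTC+6).
Vanya ∩ Sofia: 12:30-16:30.
Vanya ∩ Sofia ∩ Uma: 12:30-14:00, 14:30-16:30.
Vanya ∩ Sofia ∩ Uma ∩ Zara: 12:30-14:00, 14:30-16:30.
Vanya ∩ Sofia ∩ Uma ∩ Zara ∩ Zubin: 12:30-14:00, 14:30-16:00.
Vanya ∩ Sofia ∩ Uma ∩ Zara ∩ Zubin ∩ Priya: 12:30-14:00, 14:30-16:00.
Vanya ∩ Sofia ∩ Uma ∩ Zara ∩ Zubin ∩ Priya ∩ Teo: 12:30-14:00, 14:30-16:00.
The first common window of at least 30 minutes is 12:30-14:00, so the earliest start is 12:30.

12:30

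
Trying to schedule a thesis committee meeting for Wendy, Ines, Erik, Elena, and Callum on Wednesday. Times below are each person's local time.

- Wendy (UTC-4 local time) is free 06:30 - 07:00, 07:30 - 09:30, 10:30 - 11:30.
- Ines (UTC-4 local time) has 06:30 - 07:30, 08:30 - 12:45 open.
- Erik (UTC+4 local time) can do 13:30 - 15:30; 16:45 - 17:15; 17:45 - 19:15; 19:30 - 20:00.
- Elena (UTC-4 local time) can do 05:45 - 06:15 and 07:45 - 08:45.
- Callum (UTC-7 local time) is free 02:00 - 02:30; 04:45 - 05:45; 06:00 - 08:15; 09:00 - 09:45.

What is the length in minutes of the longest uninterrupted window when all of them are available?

0

Wendy in UTC: 10:30-11:00, 11:30-13:30, 14:30-15:30 (add 4h to convert from UTC-4).
Ines in UTC: 10:30-11:30, 12:30-16:45 (add 4h to convert from UTC-4).
Erik in UTC: 09:30-11:30, 12:45-13:15, 13:45-15:15, 15:30-16:00 (subtract 4h to convert from UTC+4).
Elena in UTC: 09:45-10:15, 11:45-12:45 (add 4h to convert from UTC-4).
Callum in UTC: 09:00-09:30, 11:45-12:45, 13:00-15:15, 16:00-16:45 (add 7h to convert from UTC-7).
Wendy ∩ Ines: 10:30-11:00, 12:30-13:30, 14:30-15:30.
Wendy ∩ Ines ∩ Erik: 10:30-11:00, 12:45-13:15, 14:30-15:15.
Wendy ∩ Ines ∩ Erik ∩ Elena: ∅.
Wendy ∩ Ines ∩ Erik ∩ Elena ∩ Callum: ∅.
There is no time when everyone is free.
No common window exists, so the longest block is 0 minutes.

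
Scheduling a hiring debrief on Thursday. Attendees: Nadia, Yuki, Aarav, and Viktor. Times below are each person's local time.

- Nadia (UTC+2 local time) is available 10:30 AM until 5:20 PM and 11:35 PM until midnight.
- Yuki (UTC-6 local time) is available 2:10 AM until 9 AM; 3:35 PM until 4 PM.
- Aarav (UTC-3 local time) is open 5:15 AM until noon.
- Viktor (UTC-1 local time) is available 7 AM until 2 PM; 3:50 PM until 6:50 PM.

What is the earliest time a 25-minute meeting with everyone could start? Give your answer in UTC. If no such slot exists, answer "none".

08:30

Nadia in UTC: 08:30-15:20, 21:35-22:00 (subtract 2h to convert from UTC+2).
Yuki in UTC: 08:10-15:00, 21:35-22:00 (add 6h to convert from UTC-6).
Aarav in UTC: 08:15-15:00 (add 3h to convert from UTC-3).
Viktor in UTC: 08:00-15:00, 16:50-19:50 (add 1h to convert from UTC-1).
Nadia ∩ Yuki: 08:30-15:00, 21:35-22:00.
Nadia ∩ Yuki ∩ Aarav: 08:30-15:00.
Nadia ∩ Yuki ∩ Aarav ∩ Viktor: 08:30-15:00.
So the common availability across everyone is 08:30-15:00.
The first common window of at least 25 minutes is 08:30-15:00, so the earliest start is 08:30.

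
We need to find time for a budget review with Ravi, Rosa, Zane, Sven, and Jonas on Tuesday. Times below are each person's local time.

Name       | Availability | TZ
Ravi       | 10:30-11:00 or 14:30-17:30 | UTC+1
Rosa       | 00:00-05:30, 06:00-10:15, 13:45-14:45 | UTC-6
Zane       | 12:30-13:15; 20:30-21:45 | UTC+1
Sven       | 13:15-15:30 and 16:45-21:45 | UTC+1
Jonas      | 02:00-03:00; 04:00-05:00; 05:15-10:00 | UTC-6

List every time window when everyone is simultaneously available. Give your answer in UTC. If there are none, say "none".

none

Ravi in UTC: 09:30-10:00, 13:30-16:30 (subtract 1h to convert from UTC+1).
Rosa in UTC: 06:00-11:30, 12:00-16:15, 19:45-20:45 (add 6h to convert from UTC-6).
Zane in UTC: 11:30-12:15, 19:30-20:45 (subtract 1h to convert from UTC+1).
Sven in UTC: 12:15-14:30, 15:45-20:45 (subtract 1h to convert from UTC+1).
Jonas in UTC: 08:00-09:00, 10:00-11:00, 11:15-16:00 (add 6h to convert from UTC-6).
Ravi ∩ Rosa: 09:30-10:00, 13:30-16:15.
Ravi ∩ Rosa ∩ Zane: ∅.
Ravi ∩ Rosa ∩ Zane ∩ Sven: ∅.
Ravi ∩ Rosa ∩ Zane ∩ Sven ∩ Jonas: ∅.
There is no time when everyone is free.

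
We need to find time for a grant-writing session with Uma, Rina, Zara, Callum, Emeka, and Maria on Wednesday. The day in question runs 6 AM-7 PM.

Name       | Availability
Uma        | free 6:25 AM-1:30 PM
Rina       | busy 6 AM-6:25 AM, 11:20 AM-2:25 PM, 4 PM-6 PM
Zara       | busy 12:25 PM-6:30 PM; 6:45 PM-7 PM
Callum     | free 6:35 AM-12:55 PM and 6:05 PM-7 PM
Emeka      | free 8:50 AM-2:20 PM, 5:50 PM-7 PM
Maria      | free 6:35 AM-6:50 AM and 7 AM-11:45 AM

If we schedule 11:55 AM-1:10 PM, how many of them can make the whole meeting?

Uma free: 06:25-13:30.
Rina free: 06:25-11:20, 14:25-16:00, 18:00-19:00 (invert busy blocks within the working day).
Zara free: 06:00-12:25, 18:30-18:45 (invert busy blocks within the working day).
Callum free: 06:35-12:55, 18:05-19:00.
Emeka free: 08:50-14:20, 17:50-19:00.
Maria free: 06:35-06:50, 07:00-11:45.
Uma and Emeka can make the full 11:55-13:10 slot — that's 2.

2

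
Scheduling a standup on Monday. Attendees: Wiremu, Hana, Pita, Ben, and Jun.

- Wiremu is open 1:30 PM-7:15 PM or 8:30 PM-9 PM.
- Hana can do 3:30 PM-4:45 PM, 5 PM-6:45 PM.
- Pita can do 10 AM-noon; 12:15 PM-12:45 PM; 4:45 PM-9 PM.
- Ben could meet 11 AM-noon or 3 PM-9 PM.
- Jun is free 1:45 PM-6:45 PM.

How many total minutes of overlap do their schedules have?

105

Wiremu ∩ Hana: 15:30-16:45, 17:00-18:45.
Wiremu ∩ Hana ∩ Pita: 17:00-18:45.
Wiremu ∩ Hana ∩ Pita ∩ Ben: 17:00-18:45.
Wiremu ∩ Hana ∩ Pita ∩ Ben ∩ Jun: 17:00-18:45.
That's a single block of 105 minutes.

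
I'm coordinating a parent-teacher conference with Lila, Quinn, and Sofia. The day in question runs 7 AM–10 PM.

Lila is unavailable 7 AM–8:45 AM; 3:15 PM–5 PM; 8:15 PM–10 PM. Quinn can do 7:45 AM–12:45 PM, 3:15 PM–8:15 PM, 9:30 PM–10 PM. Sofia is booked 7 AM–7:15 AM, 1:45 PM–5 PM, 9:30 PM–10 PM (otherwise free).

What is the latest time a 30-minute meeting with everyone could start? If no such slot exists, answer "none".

Lila free: 08:45-15:15, 17:00-20:15 (invert busy blocks within the working day).
Quinn free: 07:45-12:45, 15:15-20:15, 21:30-22:00.
Sofia free: 07:15-13:45, 17:00-21:30 (invert busy blocks within the working day).
Lila ∩ Quinn: 08:45-12:45, 17:00-20:15.
Lila ∩ Quinn ∩ Sofia: 08:45-12:45, 17:00-20:15.
Those are the intersection windows.
The last common window of at least 30 minutes is 17:00-20:15; a 30-minute meeting can start as late as 19:45 and still end by 20:15.

19:45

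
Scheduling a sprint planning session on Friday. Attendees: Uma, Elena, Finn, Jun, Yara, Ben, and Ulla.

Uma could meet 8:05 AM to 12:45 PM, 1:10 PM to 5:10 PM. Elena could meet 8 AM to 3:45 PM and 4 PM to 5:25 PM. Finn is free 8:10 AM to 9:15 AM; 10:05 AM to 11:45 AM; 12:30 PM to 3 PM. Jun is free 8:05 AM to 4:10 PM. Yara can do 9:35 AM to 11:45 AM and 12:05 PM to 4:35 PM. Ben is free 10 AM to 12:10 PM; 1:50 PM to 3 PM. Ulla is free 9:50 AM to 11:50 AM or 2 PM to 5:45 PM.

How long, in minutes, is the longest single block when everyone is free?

100

Uma ∩ Elena: 08:05-12:45, 13:10-15:45, 16:00-17:10.
Uma ∩ Elena ∩ Finn: 08:10-09:15, 10:05-11:45, 12:30-12:45, 13:10-15:00.
Uma ∩ Elena ∩ Finn ∩ Jun: 08:10-09:15, 10:05-11:45, 12:30-12:45, 13:10-15:00.
Uma ∩ Elena ∩ Finn ∩ Jun ∩ Yara: 10:05-11:45, 12:30-12:45, 13:10-15:00.
Uma ∩ Elena ∩ Finn ∩ Jun ∩ Yara ∩ Ben: 10:05-11:45, 13:50-15:00.
Uma ∩ Elena ∩ Finn ∩ Jun ∩ Yara ∩ Ben ∩ Ulla: 10:05-11:45, 14:00-15:00.
The longest is 10:05-11:45 at 100 minutes.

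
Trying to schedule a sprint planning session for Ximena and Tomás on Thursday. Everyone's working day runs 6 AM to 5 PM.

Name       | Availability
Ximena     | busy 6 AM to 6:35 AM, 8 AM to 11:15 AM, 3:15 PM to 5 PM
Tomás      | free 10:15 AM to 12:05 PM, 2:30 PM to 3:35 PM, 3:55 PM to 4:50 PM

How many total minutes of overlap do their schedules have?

Ximena free: 06:35-08:00, 11:15-15:15 (invert busy blocks within the working day).
Tomás free: 10:15-12:05, 14:30-15:35, 15:55-16:50.
Ximena ∩ Tomás: 11:15-12:05, 14:30-15:15.
Those are the intersection windows.
Summing the common windows: 50 + 45 = 95 minutes.

95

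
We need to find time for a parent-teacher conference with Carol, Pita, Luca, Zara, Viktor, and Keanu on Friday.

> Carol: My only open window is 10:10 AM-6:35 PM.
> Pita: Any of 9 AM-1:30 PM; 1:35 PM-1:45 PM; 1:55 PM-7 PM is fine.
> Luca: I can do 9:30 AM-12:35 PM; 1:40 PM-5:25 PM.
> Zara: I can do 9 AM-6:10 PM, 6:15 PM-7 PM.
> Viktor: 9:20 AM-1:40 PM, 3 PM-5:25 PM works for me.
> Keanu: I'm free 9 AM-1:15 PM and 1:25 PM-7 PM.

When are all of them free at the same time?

Carol ∩ Pita: 10:10-13:30, 13:35-13:45, 13:55-18:35.
Carol ∩ Pita ∩ Luca: 10:10-12:35, 13:40-13:45, 13:55-17:25.
Carol ∩ Pita ∩ Luca ∩ Zara: 10:10-12:35, 13:40-13:45, 13:55-17:25.
Carol ∩ Pita ∩ Luca ∩ Zara ∩ Viktor: 10:10-12:35, 15:00-17:25.
Carol ∩ Pita ∩ Luca ∩ Zara ∩ Viktor ∩ Keanu: 10:10-12:35, 15:00-17:25.
So the common availability across everyone is 10:10-12:35, 15:00-17:25.

10:10-12:35, 15:00-17:25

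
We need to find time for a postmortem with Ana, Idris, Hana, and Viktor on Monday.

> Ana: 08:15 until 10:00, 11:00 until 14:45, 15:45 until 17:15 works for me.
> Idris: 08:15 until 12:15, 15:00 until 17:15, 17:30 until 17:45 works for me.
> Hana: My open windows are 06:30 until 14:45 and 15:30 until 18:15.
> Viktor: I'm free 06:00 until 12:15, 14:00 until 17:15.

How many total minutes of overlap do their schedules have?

Ana ∩ Idris: 08:15-10:00, 11:00-12:15, 15:45-17:15.
Ana ∩ Idris ∩ Hana: 08:15-10:00, 11:00-12:15, 15:45-17:15.
Ana ∩ Idris ∩ Hana ∩ Viktor: 08:15-10:00, 11:00-12:15, 15:45-17:15.
Summing the common windows: 105 + 75 + 90 = 270 minutes.

270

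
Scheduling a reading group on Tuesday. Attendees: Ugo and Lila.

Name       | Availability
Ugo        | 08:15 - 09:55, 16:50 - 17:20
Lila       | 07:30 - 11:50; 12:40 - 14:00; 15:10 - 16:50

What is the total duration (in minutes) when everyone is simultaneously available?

100

Ugo ∩ Lila: 08:15-09:55.
That's a single block of 100 minutes.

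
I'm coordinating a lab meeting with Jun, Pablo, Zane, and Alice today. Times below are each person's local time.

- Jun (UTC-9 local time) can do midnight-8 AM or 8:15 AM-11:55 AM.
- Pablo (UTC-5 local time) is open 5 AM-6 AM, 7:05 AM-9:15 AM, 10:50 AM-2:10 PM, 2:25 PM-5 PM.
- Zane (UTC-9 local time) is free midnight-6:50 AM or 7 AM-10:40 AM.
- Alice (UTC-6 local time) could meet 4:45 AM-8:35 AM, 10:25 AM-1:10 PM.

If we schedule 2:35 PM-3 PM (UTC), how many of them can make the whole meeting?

2

Jun in UTC: 09:00-17:00, 17:15-20:55 (add 9h to convert from UTC-9).
Pablo in UTC: 10:00-11:00, 12:05-14:15, 15:50-19:10, 19:25-22:00 (add 5h to convert from UTC-5).
Zane in UTC: 09:00-15:50, 16:00-19:40 (add 9h to convert from UTC-9).
Alice in UTC: 10:45-14:35, 16:25-19:10 (add 6h to convert from UTC-6).
Jun and Zane can make the full 14:35-15:00 slot — that's 2.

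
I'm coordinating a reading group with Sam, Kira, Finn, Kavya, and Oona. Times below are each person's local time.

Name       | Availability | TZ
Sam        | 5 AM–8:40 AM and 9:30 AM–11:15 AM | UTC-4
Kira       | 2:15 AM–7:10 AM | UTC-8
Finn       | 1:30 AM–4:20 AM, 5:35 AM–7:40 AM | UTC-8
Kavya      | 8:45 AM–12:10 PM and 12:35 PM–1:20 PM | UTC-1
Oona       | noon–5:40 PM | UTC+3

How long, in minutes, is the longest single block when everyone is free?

Sam in UTC: 09:00-12:40, 13:30-15:15 (add 4h to convert from UTC-4).
Kira in UTC: 10:15-15:10 (add 8h to convert from UTC-8).
Finn in UTC: 09:30-12:20, 13:35-15:40 (add 8h to convert from UTC-8).
Kavya in UTC: 09:45-13:10, 13:35-14:20 (add 1h to convert from UTC-1).
Oona in UTC: 09:00-14:40 (subtract 3h to convert from UTC+3).
Sam ∩ Kira: 10:15-12:40, 13:30-15:10.
Sam ∩ Kira ∩ Finn: 10:15-12:20, 13:35-15:10.
Sam ∩ Kira ∩ Finn ∩ Kavya: 10:15-12:20, 13:35-14:20.
Sam ∩ Kira ∩ Finn ∩ Kavya ∩ Oona: 10:15-12:20, 13:35-14:20.
The longest is 10:15-12:20 at 125 minutes.

125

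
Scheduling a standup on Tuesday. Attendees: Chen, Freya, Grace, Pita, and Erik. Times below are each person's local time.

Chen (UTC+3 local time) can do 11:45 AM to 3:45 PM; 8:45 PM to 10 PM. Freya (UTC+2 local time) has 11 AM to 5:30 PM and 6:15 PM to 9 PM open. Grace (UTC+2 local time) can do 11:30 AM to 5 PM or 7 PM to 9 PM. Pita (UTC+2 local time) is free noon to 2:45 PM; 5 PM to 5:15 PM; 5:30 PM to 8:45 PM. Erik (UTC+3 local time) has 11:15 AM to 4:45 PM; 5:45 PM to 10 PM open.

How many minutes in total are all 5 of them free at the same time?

225

Chen in UTC: 08:45-12:45, 17:45-19:00 (subtract 3h to convert from UTC+3).
Freya in UTC: 09:00-15:30, 16:15-19:00 (subtract 2h to convert from UTC+2).
Grace in UTC: 09:30-15:00, 17:00-19:00 (subtract 2h to convert from UTC+2).
Pita in UTC: 10:00-12:45, 15:00-15:15, 15:30-18:45 (subtract 2h to convert from UTC+2).
Erik in UTC: 08:15-13:45, 14:45-19:00 (subtract 3h to convert from UTC+3).
Chen ∩ Freya: 09:00-12:45, 17:45-19:00.
Chen ∩ Freya ∩ Grace: 09:30-12:45, 17:45-19:00.
Chen ∩ Freya ∩ Grace ∩ Pita: 10:00-12:45, 17:45-18:45.
Chen ∩ Freya ∩ Grace ∩ Pita ∩ Erik: 10:00-12:45, 17:45-18:45.
Summing the common windows: 165 + 60 = 225 minutes.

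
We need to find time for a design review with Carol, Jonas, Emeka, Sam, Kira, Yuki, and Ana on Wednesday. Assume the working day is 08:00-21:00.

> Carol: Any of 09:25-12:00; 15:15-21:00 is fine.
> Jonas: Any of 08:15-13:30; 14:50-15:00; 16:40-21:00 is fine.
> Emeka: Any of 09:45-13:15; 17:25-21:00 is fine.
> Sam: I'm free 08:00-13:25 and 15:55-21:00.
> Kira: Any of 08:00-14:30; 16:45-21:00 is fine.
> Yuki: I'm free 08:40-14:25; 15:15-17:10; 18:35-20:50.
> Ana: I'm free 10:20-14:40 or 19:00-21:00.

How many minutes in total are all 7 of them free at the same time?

Carol ∩ Jonas: 09:25-12:00, 16:40-21:00.
Carol ∩ Jonas ∩ Emeka: 09:45-12:00, 17:25-21:00.
Carol ∩ Jonas ∩ Emeka ∩ Sam: 09:45-12:00, 17:25-21:00.
Carol ∩ Jonas ∩ Emeka ∩ Sam ∩ Kira: 09:45-12:00, 17:25-21:00.
Carol ∩ Jonas ∩ Emeka ∩ Sam ∩ Kira ∩ Yuki: 09:45-12:00, 18:35-20:50.
Carol ∩ Jonas ∩ Emeka ∩ Sam ∩ Kira ∩ Yuki ∩ Ana: 10:20-12:00, 19:00-20:50.
Summing the common windows: 100 + 110 = 210 minutes.

210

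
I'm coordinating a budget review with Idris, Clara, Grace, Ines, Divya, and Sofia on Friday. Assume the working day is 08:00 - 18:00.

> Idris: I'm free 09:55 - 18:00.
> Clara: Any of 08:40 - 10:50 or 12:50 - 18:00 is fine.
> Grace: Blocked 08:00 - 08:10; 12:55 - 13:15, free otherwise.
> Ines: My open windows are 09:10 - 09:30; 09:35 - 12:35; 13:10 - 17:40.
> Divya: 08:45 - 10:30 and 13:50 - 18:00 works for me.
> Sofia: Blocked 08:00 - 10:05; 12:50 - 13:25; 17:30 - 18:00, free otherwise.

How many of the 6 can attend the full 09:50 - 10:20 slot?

Idris free: 09:55-18:00.
Clara free: 08:40-10:50, 12:50-18:00.
Grace free: 08:10-12:55, 13:15-18:00 (invert busy blocks within the working day).
Ines free: 09:10-09:30, 09:35-12:35, 13:10-17:40.
Divya free: 08:45-10:30, 13:50-18:00.
Sofia free: 10:05-12:50, 13:25-17:30 (invert busy blocks within the working day).
Clara, Grace, Ines, and Divya can make the full 09:50-10:20 slot — that's 4.

4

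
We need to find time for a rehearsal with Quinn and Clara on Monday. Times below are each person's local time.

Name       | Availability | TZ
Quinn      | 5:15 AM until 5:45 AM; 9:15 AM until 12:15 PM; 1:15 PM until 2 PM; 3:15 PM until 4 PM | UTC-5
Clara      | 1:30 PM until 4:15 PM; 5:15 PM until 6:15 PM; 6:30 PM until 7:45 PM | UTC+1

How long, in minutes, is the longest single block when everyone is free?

Quinn in UTC: 10:15-10:45, 14:15-17:15, 18:15-19:00, 20:15-21:00 (add 5h to convert from UTC-5).
Clara in UTC: 12:30-15:15, 16:15-17:15, 17:30-18:45 (subtract 1h to convert from UTC+1).
Quinn ∩ Clara: 14:15-15:15, 16:15-17:15, 18:15-18:45.
So the common availability across everyone is 14:15-15:15, 16:15-17:15, 18:15-18:45.
The longest is 14:15-15:15 at 60 minutes.

60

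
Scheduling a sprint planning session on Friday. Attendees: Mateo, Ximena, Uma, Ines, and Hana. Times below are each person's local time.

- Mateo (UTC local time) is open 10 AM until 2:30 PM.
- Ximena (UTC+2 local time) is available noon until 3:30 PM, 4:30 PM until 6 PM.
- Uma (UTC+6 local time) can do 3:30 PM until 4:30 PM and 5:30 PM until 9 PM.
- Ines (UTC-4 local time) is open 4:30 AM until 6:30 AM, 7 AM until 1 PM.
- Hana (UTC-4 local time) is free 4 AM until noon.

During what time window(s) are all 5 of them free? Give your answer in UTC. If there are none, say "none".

Mateo in UTC: 10:00-14:30.
Ximena in UTC: 10:00-13:30, 14:30-16:00 (subtract 2h to convert from UTC+2).
Uma in UTC: 09:30-10:30, 11:30-15:00 (subtract 6h to convert from UTC+6).
Ines in UTC: 08:30-10:30, 11:00-17:00 (add 4h to convert from UTC-4).
Hana in UTC: 08:00-16:00 (add 4h to convert from UTC-4).
Mateo ∩ Ximena: 10:00-13:30.
Mateo ∩ Ximena ∩ Uma: 10:00-10:30, 11:30-13:30.
Mateo ∩ Ximena ∩ Uma ∩ Ines: 10:00-10:30, 11:30-13:30.
Mateo ∩ Ximena ∩ Uma ∩ Ines ∩ Hana: 10:00-10:30, 11:30-13:30.
Those are the intersection windows.

10:00-10:30, 11:30-13:30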